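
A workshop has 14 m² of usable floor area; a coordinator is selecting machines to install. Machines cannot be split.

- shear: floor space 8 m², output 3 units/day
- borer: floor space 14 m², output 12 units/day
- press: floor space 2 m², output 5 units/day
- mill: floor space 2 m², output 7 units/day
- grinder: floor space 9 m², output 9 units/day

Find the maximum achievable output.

21

Allowing fractional choices, the relaxed optimum would be about 21.9, but machines are indivisible.
press + mill + grinder: floor space 2 + 2 + 9 = 13 ≤ 14, output 5 + 7 + 9 = 21.
mill + grinder: floor space 2 + 9 = 11 ≤ 14, output 7 + 9 = 16.
Best is press, mill, and grinder with total output 21.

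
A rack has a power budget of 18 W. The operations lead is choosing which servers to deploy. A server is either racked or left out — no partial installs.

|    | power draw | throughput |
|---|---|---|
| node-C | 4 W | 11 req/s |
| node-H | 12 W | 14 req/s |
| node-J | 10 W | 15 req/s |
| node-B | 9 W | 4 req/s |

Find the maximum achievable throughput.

This is a 0-1 knapsack instance.
Take node-C and node-J: power draw 4 + 10 = 14 ≤ 18, throughput 11 + 15 = 26.
No other feasible combination does better.

26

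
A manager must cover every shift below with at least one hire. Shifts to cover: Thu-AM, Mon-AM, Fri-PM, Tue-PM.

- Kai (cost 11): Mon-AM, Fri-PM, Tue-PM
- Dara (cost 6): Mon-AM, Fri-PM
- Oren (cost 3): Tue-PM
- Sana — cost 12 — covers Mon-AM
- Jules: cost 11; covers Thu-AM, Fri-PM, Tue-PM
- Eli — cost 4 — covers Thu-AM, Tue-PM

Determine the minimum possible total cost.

10

This is a weighted set-cover instance.
Choose Dara and Eli: together they cover Thu-AM, Mon-AM, Fri-PM, Tue-PM — every shift.
Total cost: 6 + 4 = 10.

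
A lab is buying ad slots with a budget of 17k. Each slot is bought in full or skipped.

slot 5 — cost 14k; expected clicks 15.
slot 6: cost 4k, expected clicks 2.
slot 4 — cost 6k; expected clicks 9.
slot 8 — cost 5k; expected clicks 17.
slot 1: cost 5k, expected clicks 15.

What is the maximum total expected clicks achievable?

Allowing fractional choices, the relaxed optimum would be about 42.1, but ad slots are indivisible.
slot 6 + slot 8 + slot 1: cost 4 + 5 + 5 = 14 ≤ 17, expected clicks 2 + 17 + 15 = 34.
slot 4 + slot 8 + slot 1: cost 6 + 5 + 5 = 16 ≤ 17, expected clicks 9 + 17 + 15 = 41.
slot 8 + slot 1: cost 5 + 5 = 10 ≤ 17, expected clicks 17 + 15 = 32.
Best is slot 4, slot 8, and slot 1 with total expected clicks 41.

41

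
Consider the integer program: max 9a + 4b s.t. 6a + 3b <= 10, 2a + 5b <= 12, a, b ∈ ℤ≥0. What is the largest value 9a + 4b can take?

(a,b)=(1,1): 6·1+3·1=9≤10, 2·1+5·1=7≤12, objective 13.
(a,b)=(1,0): 6·1+3·0=6≤10, 2·1+5·0=2≤12, objective 9.
(a,b)=(0,2): 6·0+3·2=6≤10, 2·0+5·2=10≤12, objective 8.
The best lattice point is (1,1), giving 13.

13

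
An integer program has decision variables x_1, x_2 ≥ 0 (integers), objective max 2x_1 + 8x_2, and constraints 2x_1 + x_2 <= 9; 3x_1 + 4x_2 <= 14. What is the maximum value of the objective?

The continuous relaxation peaks at (0, 3.5) with value 28.00; rounding to a feasible lattice point costs some objective.
(x_1,x_2)=(0,3): 2·0+1·3=3≤9, 3·0+4·3=12≤14, objective 24.
(x_1,x_2)=(1,2): 2·1+1·2=4≤9, 3·1+4·2=11≤14, objective 18.
Maximum is 24 at (x_1,x_2)=(0,3).

24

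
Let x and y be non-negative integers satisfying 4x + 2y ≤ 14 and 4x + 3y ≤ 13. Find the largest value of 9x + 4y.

27

The continuous relaxation peaks at (3.25, 0) with value 29.25; rounding to a feasible lattice point costs some objective.
(x,y)=(3,0): 4·3+2·0=12≤14, 4·3+3·0=12≤13, objective 27.
(x,y)=(2,1): 4·2+2·1=10≤14, 4·2+3·1=11≤13, objective 22.
No feasible integer point exceeds 27.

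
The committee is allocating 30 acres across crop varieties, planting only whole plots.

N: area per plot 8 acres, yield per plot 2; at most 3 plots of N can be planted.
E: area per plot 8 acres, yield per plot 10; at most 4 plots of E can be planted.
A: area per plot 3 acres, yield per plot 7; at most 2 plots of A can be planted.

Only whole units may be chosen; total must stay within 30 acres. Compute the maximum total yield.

A has the best ratio (7/3); taking only A gives at most 2×7 = 14 (stopped by the supply cap of 2).
Mixing does better — 3×E and 2×A: area 30 ≤ 30, yield 3·10 + 2·7 = 44.

44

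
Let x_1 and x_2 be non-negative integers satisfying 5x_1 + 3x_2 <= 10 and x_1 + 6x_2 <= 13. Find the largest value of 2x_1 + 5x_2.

10

Relaxing integrality, the LP optimum is 11.74 at (x_1,x_2) = (0.778, 2.04), which is not an integer point.
(x_1,x_2)=(0,2): 5·0+3·2=6≤10, 1·0+6·2=12≤13, objective 10.
(x_1,x_2)=(1,1): 5·1+3·1=8≤10, 1·1+6·1=7≤13, objective 7.
(x_1,x_2)=(0,1): 5·0+3·1=3≤10, 1·0+6·1=6≤13, objective 5.
The best lattice point is (0,2), giving 10.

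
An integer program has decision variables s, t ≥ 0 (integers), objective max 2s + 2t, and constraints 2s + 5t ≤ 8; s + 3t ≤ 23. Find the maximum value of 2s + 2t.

8

(s,t)=(4,0) is feasible, giving 8.
(s,t)=(3,0) is feasible, giving 6.
No feasible integer point exceeds 8.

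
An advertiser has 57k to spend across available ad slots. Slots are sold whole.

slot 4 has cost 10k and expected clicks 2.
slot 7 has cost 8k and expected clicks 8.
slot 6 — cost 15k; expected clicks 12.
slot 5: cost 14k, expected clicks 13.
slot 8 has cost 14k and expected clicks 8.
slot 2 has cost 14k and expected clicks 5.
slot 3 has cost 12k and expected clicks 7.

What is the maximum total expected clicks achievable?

Take slot 7, slot 6, slot 5, and slot 8: cost 8 + 15 + 14 + 14 = 51 ≤ 57, expected clicks 8 + 12 + 13 + 8 = 41.
No other feasible combination does better.

41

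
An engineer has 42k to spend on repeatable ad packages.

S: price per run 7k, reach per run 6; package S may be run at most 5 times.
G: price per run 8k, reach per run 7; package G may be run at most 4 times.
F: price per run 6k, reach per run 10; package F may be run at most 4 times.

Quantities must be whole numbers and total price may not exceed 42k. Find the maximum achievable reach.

This is a bounded integer knapsack.
Take 2×G and 4×F: price 40 ≤ 42, reach 2·7 + 4·10 = 54.
F has the best ratio (10/6) and is taken to its limit of 4; remaining capacity is filled optimally with the others.

54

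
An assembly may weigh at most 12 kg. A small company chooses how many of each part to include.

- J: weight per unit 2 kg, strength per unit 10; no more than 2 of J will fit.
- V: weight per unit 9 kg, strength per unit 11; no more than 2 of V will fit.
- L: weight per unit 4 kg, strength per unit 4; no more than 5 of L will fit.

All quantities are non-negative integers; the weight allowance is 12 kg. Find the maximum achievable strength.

28

Take 2×J and 2×L: weight 12 ≤ 12, strength 2·10 + 2·4 = 28.
J has the best ratio (10/2) and is taken to its limit of 2; remaining capacity is filled optimally with the others.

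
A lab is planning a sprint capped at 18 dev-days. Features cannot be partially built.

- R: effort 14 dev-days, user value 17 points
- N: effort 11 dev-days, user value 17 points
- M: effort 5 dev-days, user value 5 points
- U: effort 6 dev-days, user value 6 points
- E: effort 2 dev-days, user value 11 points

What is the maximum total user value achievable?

33

This is a 0-1 knapsack instance.
Allowing fractional choices, the relaxed optimum would be about 34.1, but features are indivisible.
N + E: effort 11 + 2 = 13 ≤ 18, user value 17 + 11 = 28.
N + M + E: effort 11 + 5 + 2 = 18 ≤ 18, user value 17 + 5 + 11 = 33.
Best is N, M, and E with total user value 33.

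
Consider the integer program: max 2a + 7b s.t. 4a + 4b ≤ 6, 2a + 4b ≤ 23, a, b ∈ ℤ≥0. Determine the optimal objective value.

(a,b)=(0,1): 4·0+4·1=4≤6, 2·0+4·1=4≤23, objective 7.
(a,b)=(1,0): 4·1+4·0=4≤6, 2·1+4·0=2≤23, objective 2.
Maximum is 7 at (a,b)=(0,1).

7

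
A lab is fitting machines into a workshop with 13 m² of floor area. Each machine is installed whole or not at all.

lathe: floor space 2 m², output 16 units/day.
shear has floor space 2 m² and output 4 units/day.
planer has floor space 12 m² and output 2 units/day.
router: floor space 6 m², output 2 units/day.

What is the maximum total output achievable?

22

Allowing fractional choices, the relaxed optimum would be about 22.5, but machines are indivisible.
lathe + shear: floor space 2 + 2 = 4 ≤ 13, output 16 + 4 = 20.
lathe + router: floor space 2 + 6 = 8 ≤ 13, output 16 + 2 = 18.
lathe + shear + router: floor space 2 + 2 + 6 = 10 ≤ 13, output 16 + 4 + 2 = 22.
Best is lathe, shear, and router with total output 22.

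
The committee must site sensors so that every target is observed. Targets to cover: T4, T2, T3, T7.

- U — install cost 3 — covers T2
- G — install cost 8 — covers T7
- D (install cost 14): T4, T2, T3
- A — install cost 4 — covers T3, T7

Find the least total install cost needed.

18

The greedy cost-per-new-target heuristic would pick A, U, and D for 21, but a cheaper cover exists.
Choose D and A: together they cover T4, T2, T3, T7 — every target.
Total install cost: 14 + 4 = 18.
No cover costs less than 18.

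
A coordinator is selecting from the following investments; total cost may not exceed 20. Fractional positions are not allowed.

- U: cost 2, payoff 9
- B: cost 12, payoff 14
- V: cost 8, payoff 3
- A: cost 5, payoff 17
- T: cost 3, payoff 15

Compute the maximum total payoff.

Treat it as a binary knapsack problem.
Take B, A, and T: cost 12 + 5 + 3 = 20 ≤ 20, payoff 14 + 17 + 15 = 46.
No other feasible combination does better.

46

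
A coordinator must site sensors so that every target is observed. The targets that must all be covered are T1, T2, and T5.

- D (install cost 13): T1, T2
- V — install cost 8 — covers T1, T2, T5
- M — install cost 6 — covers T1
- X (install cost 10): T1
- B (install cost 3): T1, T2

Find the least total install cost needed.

The greedy cost-per-new-target heuristic would pick B and V for 11, but a cheaper cover exists.
V alone covers T1, T2, T5 — every target.
Total install cost: 8.
No cover costs less than 8.

8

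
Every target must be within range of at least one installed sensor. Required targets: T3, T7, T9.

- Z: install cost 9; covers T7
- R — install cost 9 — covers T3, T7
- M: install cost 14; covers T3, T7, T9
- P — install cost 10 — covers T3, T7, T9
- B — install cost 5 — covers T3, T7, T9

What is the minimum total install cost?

B alone covers T3, T7, T9 — every target.
Total install cost: 5.

5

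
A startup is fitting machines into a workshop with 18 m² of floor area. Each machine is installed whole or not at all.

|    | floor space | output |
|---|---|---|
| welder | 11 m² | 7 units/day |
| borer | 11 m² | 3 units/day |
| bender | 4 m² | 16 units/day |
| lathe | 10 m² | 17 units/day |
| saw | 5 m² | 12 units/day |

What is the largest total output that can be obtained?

33

bender + saw: floor space 4 + 5 = 9 ≤ 18, output 16 + 12 = 28.
bender + lathe: floor space 4 + 10 = 14 ≤ 18, output 16 + 17 = 33.
lathe + saw: floor space 10 + 5 = 15 ≤ 18, output 17 + 12 = 29.
Best is bender and lathe with total output 33.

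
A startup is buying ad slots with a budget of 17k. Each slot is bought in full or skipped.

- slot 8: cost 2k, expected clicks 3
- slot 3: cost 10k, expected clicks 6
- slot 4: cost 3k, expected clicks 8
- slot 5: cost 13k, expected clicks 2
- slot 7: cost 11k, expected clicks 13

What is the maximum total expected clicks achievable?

24

Allowing fractional choices, the relaxed optimum would be about 24.6, but ad slots are indivisible.
slot 4 + slot 7: cost 3 + 11 = 14 ≤ 17, expected clicks 8 + 13 = 21.
slot 8 + slot 4 + slot 7: cost 2 + 3 + 11 = 16 ≤ 17, expected clicks 3 + 8 + 13 = 24.
slot 8 + slot 3 + slot 4: cost 2 + 10 + 3 = 15 ≤ 17, expected clicks 3 + 6 + 8 = 17.
Best is slot 8, slot 4, and slot 7 with total expected clicks 24.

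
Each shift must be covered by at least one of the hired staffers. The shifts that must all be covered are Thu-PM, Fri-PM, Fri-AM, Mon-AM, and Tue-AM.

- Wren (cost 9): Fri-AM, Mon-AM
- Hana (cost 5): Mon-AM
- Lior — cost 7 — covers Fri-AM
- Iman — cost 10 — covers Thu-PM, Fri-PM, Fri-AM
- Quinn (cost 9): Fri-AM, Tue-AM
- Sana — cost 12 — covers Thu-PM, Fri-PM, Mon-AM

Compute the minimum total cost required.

The greedy cost-per-new-shift heuristic would pick Iman, Hana, and Quinn for 24, but a cheaper cover exists.
Choose Quinn and Sana: together they cover Thu-PM, Fri-PM, Fri-AM, Mon-AM, Tue-AM — every shift.
Total cost: 9 + 12 = 21.
No cover costs less than 21.

21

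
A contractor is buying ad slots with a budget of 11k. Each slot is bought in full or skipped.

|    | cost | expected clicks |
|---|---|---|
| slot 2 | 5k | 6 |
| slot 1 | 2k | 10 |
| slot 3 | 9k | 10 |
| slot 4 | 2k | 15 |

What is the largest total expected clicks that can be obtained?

Allowing fractional choices, the relaxed optimum would be about 33.2, but ad slots are indivisible.
slot 1 + slot 4: cost 2 + 2 = 4 ≤ 11, expected clicks 10 + 15 = 25.
slot 3 + slot 4: cost 9 + 2 = 11 ≤ 11, expected clicks 10 + 15 = 25.
slot 2 + slot 1 + slot 4: cost 5 + 2 + 2 = 9 ≤ 11, expected clicks 6 + 10 + 15 = 31.
Best is slot 2, slot 1, and slot 4 with total expected clicks 31.

31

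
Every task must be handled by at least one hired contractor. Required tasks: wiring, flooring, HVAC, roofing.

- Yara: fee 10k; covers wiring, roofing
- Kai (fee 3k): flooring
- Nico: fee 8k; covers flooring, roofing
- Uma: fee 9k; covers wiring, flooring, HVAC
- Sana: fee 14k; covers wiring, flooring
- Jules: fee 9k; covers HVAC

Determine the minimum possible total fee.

Choose Nico and Uma: together they cover wiring, flooring, HVAC, roofing — every task.
Total fee: 8 + 9 = 17.

17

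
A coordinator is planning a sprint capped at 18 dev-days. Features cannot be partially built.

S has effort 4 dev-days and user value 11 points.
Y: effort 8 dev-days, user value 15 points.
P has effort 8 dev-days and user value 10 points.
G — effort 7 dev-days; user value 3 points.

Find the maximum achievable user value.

26

Allowing fractional choices, the relaxed optimum would be about 33.5, but features are indivisible.
Y + P: effort 8 + 8 = 16 ≤ 18, user value 15 + 10 = 25.
S + Y: effort 4 + 8 = 12 ≤ 18, user value 11 + 15 = 26.
Best is S and Y with total user value 26.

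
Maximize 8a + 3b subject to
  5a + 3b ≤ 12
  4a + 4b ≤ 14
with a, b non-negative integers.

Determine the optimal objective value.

Relaxing integrality, the LP optimum is 19.20 at (a,b) = (2.4, 0), which is not an integer point.
(a,b)=(2,0): 5·2+3·0=10≤12, 4·2+4·0=8≤14, objective 16.
(a,b)=(1,1): 5·1+3·1=8≤12, 4·1+4·1=8≤14, objective 11.
(a,b)=(1,0): 5·1+3·0=5≤12, 4·1+4·0=4≤14, objective 8.
No feasible integer point exceeds 16.

16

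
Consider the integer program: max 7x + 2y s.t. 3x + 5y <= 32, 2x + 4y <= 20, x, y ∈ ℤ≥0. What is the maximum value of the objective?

70

(x,y)=(10,0): 3·10+5·0=30≤32, 2·10+4·0=20≤20, objective 70.
(x,y)=(9,0): 3·9+5·0=27≤32, 2·9+4·0=18≤20, objective 63.
The best lattice point is (10,0), giving 70.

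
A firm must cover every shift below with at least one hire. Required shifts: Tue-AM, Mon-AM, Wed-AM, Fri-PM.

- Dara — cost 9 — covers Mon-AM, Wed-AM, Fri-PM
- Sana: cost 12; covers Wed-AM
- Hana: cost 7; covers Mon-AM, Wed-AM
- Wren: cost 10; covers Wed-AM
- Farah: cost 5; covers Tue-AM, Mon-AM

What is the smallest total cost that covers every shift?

This is an integer covering problem.
Choose Dara and Farah: together they cover Tue-AM, Mon-AM, Wed-AM, Fri-PM — every shift.
Total cost: 9 + 5 = 14.
No cover costs less than 14.

14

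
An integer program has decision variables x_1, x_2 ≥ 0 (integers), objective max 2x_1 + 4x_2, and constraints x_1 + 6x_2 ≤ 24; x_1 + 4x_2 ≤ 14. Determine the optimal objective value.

28

(x_1,x_2)=(14,0): 1·14+6·0=14≤24, 1·14+4·0=14≤14, objective 28.
(x_1,x_2)=(13,0): 1·13+6·0=13≤24, 1·13+4·0=13≤14, objective 26.
No feasible integer point exceeds 28.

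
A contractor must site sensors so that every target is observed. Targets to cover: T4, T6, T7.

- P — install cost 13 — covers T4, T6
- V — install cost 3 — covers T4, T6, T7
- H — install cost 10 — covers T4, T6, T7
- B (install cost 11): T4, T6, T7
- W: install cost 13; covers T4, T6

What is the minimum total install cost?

3

This is an integer covering problem.
V alone covers T4, T6, T7 — every target.
Total install cost: 3.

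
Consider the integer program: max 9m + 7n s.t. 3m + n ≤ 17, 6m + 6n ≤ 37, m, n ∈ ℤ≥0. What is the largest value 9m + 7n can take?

The continuous relaxation peaks at (5.42, 0.75) with value 54.00; rounding to a feasible lattice point costs some objective.
(m,n)=(5,1): 3·5+1·1=16≤17, 6·5+6·1=36≤37, objective 52.
(m,n)=(4,2): 3·4+1·2=14≤17, 6·4+6·2=36≤37, objective 50.
(m,n)=(5,0): 3·5+1·0=15≤17, 6·5+6·0=30≤37, objective 45.
(m,n)=(4,1): 3·4+1·1=13≤17, 6·4+6·1=30≤37, objective 43.
Maximum is 52 at (m,n)=(5,1).

52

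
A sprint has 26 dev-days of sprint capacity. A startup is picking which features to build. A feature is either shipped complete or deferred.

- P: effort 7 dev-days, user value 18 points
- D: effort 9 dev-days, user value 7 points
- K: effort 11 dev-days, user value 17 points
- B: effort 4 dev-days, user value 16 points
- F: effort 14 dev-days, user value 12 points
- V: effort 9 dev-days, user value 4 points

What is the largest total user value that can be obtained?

51

P + B + F: effort 7 + 4 + 14 = 25 ≤ 26, user value 18 + 16 + 12 = 46.
P + D + B: effort 7 + 9 + 4 = 20 ≤ 26, user value 18 + 7 + 16 = 41.
P + K + B: effort 7 + 11 + 4 = 22 ≤ 26, user value 18 + 17 + 16 = 51.
Best is P, K, and B with total user value 51.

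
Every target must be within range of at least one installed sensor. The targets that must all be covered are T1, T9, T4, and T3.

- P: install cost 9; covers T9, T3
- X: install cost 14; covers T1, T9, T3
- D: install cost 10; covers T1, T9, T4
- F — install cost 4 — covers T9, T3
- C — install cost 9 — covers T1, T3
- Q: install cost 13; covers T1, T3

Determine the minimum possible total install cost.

Choose D and F: together they cover T1, T9, T4, T3 — every target.
Total install cost: 10 + 4 = 14.
No cover costs less than 14.

14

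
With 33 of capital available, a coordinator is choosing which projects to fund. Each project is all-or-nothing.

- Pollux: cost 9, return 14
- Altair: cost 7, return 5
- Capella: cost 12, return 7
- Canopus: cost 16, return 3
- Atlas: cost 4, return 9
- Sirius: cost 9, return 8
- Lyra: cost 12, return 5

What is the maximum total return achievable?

36

Allowing fractional choices, the relaxed optimum would be about 38.3, but projects are indivisible.
Pollux + Altair + Capella + Atlas: cost 9 + 7 + 12 + 4 = 32 ≤ 33, return 14 + 5 + 7 + 9 = 35.
Pollux + Altair + Atlas + Sirius: cost 9 + 7 + 4 + 9 = 29 ≤ 33, return 14 + 5 + 9 + 8 = 36.
Pollux + Altair + Atlas + Lyra: cost 9 + 7 + 4 + 12 = 32 ≤ 33, return 14 + 5 + 9 + 5 = 33.
Best is Pollux, Altair, Atlas, and Sirius with total return 36.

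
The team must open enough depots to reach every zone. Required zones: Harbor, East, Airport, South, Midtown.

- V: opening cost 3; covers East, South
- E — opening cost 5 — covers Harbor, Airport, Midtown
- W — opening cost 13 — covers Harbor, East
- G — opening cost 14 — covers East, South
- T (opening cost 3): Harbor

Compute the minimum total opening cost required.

8

Choose V and E: together they cover Harbor, East, Airport, South, Midtown — every zone.
Total opening cost: 3 + 5 = 8.
No cover costs less than 8.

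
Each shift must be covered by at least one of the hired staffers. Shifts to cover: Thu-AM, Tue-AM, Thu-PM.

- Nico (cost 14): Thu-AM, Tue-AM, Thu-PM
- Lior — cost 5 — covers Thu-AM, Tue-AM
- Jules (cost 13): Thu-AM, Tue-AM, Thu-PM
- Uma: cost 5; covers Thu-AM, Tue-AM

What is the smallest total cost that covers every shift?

This is an integer covering problem.
The greedy cost-per-new-shift heuristic would pick Lior and Jules for 18, but a cheaper cover exists.
Jules alone covers Thu-AM, Tue-AM, Thu-PM — every shift.
Total cost: 13.
No cover costs less than 13.

13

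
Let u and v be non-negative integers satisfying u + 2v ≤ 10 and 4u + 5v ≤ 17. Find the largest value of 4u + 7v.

Relaxing integrality, the LP optimum is 23.80 at (u,v) = (0, 3.4), which is not an integer point.
(u,v)=(0,3): 1·0+2·3=6≤10, 4·0+5·3=15≤17, objective 21.
(u,v)=(1,2): 1·1+2·2=5≤10, 4·1+5·2=14≤17, objective 18.
The best lattice point is (0,3), giving 21.

21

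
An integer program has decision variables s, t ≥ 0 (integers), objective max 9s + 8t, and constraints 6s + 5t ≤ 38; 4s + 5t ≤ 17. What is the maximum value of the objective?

36

The continuous relaxation peaks at (4.25, 0) with value 38.25; rounding to a feasible lattice point costs some objective.
(s,t)=(4,0) is feasible, giving 36.
(s,t)=(3,1) is feasible, giving 35.
(s,t)=(3,0) is feasible, giving 27.
The best lattice point is (4,0), giving 36.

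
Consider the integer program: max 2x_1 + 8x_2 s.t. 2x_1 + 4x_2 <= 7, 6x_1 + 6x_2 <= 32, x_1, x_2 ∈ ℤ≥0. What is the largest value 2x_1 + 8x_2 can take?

10

Relaxing integrality, the LP optimum is 14.00 at (x_1,x_2) = (0, 1.75), which is not an integer point.
(x_1,x_2)=(1,1): 2·1+4·1=6≤7, 6·1+6·1=12≤32, objective 10.
(x_1,x_2)=(0,1): 2·0+4·1=4≤7, 6·0+6·1=6≤32, objective 8.
The best lattice point is (1,1), giving 10.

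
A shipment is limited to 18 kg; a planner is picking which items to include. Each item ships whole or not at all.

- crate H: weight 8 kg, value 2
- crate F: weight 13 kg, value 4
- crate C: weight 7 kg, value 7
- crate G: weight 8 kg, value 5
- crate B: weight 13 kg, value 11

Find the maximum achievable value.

Take crate C and crate G: weight 7 + 8 = 15 ≤ 18, value 7 + 5 = 12.
No other feasible combination does better.

12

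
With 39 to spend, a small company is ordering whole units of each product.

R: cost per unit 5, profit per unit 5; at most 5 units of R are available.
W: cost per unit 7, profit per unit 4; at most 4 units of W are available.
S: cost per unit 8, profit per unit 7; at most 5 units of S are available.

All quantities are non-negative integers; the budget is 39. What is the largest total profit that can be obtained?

36

3×R and 3×S: cost 39 ≤ 39, profit 3·5 + 3·7 = 36.
4×R and 2×S: cost 36 ≤ 39, profit 4·5 + 2·7 = 34.
Best is 36.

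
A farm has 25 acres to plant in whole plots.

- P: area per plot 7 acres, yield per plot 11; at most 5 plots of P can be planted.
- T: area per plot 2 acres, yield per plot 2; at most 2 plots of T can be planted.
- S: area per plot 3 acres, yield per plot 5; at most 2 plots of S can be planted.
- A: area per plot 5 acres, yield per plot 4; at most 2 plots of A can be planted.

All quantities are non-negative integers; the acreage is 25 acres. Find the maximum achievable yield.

38

S has the best ratio (5/3); taking only S gives at most 2×5 = 10 (stopped by the supply cap of 2).
Mixing does better — 3×P and 1×S: area 24 ≤ 25, yield 3·11 + 1·5 = 38.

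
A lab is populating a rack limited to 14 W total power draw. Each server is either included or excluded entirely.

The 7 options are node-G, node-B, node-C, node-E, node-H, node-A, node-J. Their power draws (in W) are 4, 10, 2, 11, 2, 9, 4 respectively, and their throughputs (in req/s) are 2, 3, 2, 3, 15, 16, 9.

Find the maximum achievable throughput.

33

node-G + node-C + node-H + node-J: power draw 4 + 2 + 2 + 4 = 12 ≤ 14, throughput 2 + 2 + 15 + 9 = 28.
node-H + node-A: power draw 2 + 9 = 11 ≤ 14, throughput 15 + 16 = 31.
node-C + node-H + node-A: power draw 2 + 2 + 9 = 13 ≤ 14, throughput 2 + 15 + 16 = 33.
Best is node-C, node-H, and node-A with total throughput 33.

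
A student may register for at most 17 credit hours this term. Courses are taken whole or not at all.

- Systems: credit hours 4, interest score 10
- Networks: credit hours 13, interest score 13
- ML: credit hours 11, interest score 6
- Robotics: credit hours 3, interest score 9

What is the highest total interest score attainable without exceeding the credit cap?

Take Systems and Networks: credit hours 4 + 13 = 17 ≤ 17, interest score 10 + 13 = 23.
No other feasible combination does better.

23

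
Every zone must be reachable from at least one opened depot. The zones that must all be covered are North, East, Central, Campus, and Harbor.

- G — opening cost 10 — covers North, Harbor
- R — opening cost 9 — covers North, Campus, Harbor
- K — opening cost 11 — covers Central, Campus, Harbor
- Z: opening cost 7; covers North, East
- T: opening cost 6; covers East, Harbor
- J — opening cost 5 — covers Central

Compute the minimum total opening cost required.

The greedy cost-per-new-zone heuristic would pick R, J, and T for 20, but a cheaper cover exists.
Choose K and Z: together they cover North, East, Central, Campus, Harbor — every zone.
Total opening cost: 11 + 7 = 18.
No cover costs less than 18.

18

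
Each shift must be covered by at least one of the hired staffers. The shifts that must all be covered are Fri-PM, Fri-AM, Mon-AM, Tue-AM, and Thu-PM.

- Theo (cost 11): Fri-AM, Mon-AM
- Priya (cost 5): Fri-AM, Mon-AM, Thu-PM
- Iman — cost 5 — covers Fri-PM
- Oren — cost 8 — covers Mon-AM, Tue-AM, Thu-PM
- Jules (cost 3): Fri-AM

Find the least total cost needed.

16

This is an integer covering problem.
The greedy cost-per-new-shift heuristic would pick Priya, Iman, and Oren for 18, but a cheaper cover exists.
Choose Iman, Oren, and Jules: together they cover Fri-PM, Fri-AM, Mon-AM, Tue-AM, Thu-PM — every shift.
Total cost: 5 + 8 + 3 = 16.
No cover costs less than 16.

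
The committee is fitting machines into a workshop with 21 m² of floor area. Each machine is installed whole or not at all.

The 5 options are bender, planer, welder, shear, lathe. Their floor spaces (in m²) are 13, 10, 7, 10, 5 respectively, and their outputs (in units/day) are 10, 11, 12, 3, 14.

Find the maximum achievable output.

26

welder + lathe: floor space 7 + 5 = 12 ≤ 21, output 12 + 14 = 26.
planer + lathe: floor space 10 + 5 = 15 ≤ 21, output 11 + 14 = 25.
Best is welder and lathe with total output 26.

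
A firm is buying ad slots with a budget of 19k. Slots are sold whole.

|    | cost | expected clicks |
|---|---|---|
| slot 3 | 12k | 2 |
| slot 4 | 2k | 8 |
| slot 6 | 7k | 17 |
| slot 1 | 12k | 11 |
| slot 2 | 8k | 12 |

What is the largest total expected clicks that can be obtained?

37

slot 6 + slot 2: cost 7 + 8 = 15 ≤ 19, expected clicks 17 + 12 = 29.
slot 4 + slot 6 + slot 2: cost 2 + 7 + 8 = 17 ≤ 19, expected clicks 8 + 17 + 12 = 37.
slot 6 + slot 1: cost 7 + 12 = 19 ≤ 19, expected clicks 17 + 11 = 28.
Best is slot 4, slot 6, and slot 2 with total expected clicks 37.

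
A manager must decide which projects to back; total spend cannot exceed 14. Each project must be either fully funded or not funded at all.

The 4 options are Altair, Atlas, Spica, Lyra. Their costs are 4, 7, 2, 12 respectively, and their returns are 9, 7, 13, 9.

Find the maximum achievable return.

29

This is a 0-1 knapsack instance.
Altair + Spica: cost 4 + 2 = 6 ≤ 14, return 9 + 13 = 22.
Spica + Lyra: cost 2 + 12 = 14 ≤ 14, return 13 + 9 = 22.
Altair + Atlas + Spica: cost 4 + 7 + 2 = 13 ≤ 14, return 9 + 7 + 13 = 29.
Best is Altair, Atlas, and Spica with total return 29.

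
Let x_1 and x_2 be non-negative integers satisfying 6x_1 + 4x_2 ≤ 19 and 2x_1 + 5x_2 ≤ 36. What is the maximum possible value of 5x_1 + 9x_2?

36

The continuous relaxation peaks at (0, 4.75) with value 42.75; rounding to a feasible lattice point costs some objective.
(x_1,x_2)=(0,4): 6·0+4·4=16≤19, 2·0+5·4=20≤36, objective 36.
(x_1,x_2)=(1,3): 6·1+4·3=18≤19, 2·1+5·3=17≤36, objective 32.
(x_1,x_2)=(0,3): 6·0+4·3=12≤19, 2·0+5·3=15≤36, objective 27.
The best lattice point is (0,4), giving 36.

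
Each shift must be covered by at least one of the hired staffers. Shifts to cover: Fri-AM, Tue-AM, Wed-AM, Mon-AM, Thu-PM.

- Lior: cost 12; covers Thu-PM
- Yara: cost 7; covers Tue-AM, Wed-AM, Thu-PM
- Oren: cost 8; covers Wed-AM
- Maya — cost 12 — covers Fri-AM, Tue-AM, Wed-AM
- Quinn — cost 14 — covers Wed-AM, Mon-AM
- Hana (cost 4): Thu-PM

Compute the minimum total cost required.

30

The greedy cost-per-new-shift heuristic would pick Yara, Maya, and Quinn for 33, but a cheaper cover exists.
Choose Maya, Quinn, and Hana: together they cover Fri-AM, Tue-AM, Wed-AM, Mon-AM, Thu-PM — every shift.
Total cost: 12 + 14 + 4 = 30.
No cover costs less than 30.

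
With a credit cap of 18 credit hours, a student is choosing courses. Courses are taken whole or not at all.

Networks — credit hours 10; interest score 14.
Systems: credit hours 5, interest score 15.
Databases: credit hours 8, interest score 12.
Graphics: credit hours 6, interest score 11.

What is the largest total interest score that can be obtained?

Allowing fractional choices, the relaxed optimum would be about 36.5, but courses are indivisible.
Systems + Databases: credit hours 5 + 8 = 13 ≤ 18, interest score 15 + 12 = 27.
Networks + Systems: credit hours 10 + 5 = 15 ≤ 18, interest score 14 + 15 = 29.
Best is Networks and Systems with total interest score 29.

29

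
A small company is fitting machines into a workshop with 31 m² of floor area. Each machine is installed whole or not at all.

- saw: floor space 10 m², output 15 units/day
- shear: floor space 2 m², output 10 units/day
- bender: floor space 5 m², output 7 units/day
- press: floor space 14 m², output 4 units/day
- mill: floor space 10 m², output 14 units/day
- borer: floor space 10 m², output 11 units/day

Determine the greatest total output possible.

46

This is a 0-1 knapsack instance.
Take saw, shear, bender, and mill: floor space 10 + 2 + 5 + 10 = 27 ≤ 31, output 15 + 10 + 7 + 14 = 46.
No other feasible combination does better.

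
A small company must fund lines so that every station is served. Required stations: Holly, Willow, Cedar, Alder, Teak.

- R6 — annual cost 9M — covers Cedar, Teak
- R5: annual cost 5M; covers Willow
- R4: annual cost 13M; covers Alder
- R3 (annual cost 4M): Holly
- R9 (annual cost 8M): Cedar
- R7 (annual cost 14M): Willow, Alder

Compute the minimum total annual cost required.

27

This is an integer covering problem.
The greedy cost-per-new-station heuristic would pick R3, R6, R5, and R4 for 31, but a cheaper cover exists.
Choose R6, R3, and R7: together they cover Holly, Willow, Cedar, Alder, Teak — every station.
Total annual cost: 9 + 4 + 14 = 27.
No cover costs less than 27.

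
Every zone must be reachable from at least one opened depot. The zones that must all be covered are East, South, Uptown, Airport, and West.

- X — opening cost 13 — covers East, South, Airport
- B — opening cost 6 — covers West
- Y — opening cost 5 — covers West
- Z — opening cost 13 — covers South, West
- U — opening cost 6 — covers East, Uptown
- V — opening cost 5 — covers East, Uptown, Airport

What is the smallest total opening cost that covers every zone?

18

The greedy cost-per-new-zone heuristic would pick V, Y, and X for 23, but a cheaper cover exists.
Choose Z and V: together they cover East, South, Uptown, Airport, West — every zone.
Total opening cost: 13 + 5 = 18.
No cover costs less than 18.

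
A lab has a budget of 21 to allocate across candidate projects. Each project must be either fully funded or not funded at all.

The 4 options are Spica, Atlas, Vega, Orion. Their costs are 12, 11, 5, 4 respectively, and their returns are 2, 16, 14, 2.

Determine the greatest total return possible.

Take Atlas, Vega, and Orion: cost 11 + 5 + 4 = 20 ≤ 21, return 16 + 14 + 2 = 32.
No other feasible combination does better.

32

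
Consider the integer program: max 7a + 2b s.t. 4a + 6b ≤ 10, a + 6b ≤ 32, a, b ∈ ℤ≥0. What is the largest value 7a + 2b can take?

14

The continuous relaxation peaks at (2.5, 0) with value 17.50; rounding to a feasible lattice point costs some objective.
(a,b)=(2,0): 4·2+6·0=8≤10, 1·2+6·0=2≤32, objective 14.
(a,b)=(1,1): 4·1+6·1=10≤10, 1·1+6·1=7≤32, objective 9.
(a,b)=(1,0): 4·1+6·0=4≤10, 1·1+6·0=1≤32, objective 7.
Maximum is 14 at (a,b)=(2,0).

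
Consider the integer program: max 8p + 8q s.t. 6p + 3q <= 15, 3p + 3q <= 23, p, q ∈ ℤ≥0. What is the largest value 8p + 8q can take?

(p,q)=(0,5): 6·0+3·5=15≤15, 3·0+3·5=15≤23, objective 40.
(p,q)=(0,4): 6·0+3·4=12≤15, 3·0+3·4=12≤23, objective 32.
Maximum is 40 at (p,q)=(0,5).

40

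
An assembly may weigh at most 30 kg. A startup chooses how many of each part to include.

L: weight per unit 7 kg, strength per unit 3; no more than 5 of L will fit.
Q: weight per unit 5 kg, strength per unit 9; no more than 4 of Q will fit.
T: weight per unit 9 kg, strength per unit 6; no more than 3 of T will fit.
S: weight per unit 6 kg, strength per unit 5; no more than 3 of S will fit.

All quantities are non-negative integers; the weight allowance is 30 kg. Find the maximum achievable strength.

Take 4×Q and 1×T: weight 29 ≤ 30, strength 4·9 + 1·6 = 42.
Q has the best ratio (9/5) and is taken to its limit of 4; remaining capacity is filled optimally with the others.

42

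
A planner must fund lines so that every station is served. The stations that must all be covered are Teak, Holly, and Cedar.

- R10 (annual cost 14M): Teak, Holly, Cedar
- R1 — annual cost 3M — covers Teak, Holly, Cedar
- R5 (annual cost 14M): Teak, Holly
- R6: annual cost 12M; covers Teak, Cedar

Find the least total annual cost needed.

3

R1 alone covers Teak, Holly, Cedar — every station.
Total annual cost: 3.
No cover costs less than 3.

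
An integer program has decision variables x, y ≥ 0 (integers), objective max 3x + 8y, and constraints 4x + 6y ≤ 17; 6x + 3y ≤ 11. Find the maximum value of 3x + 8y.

16

The continuous relaxation peaks at (0, 2.83) with value 22.67; rounding to a feasible lattice point costs some objective.
(x,y)=(0,2): 4·0+6·2=12≤17, 6·0+3·2=6≤11, objective 16.
(x,y)=(1,1): 4·1+6·1=10≤17, 6·1+3·1=9≤11, objective 11.
(x,y)=(0,1): 4·0+6·1=6≤17, 6·0+3·1=3≤11, objective 8.
No feasible integer point exceeds 16.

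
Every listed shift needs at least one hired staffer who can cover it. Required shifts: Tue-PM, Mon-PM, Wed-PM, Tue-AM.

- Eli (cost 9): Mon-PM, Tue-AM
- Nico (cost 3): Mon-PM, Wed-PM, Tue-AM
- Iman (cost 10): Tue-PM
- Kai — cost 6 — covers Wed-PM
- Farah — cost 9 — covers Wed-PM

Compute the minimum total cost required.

13

This is an integer covering problem.
Choose Nico and Iman: together they cover Tue-PM, Mon-PM, Wed-PM, Tue-AM — every shift.
Total cost: 3 + 10 = 13.
No cover costs less than 13.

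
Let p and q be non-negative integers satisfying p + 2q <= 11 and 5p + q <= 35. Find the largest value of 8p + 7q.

(p,q)=(6,2): 1·6+2·2=10≤11, 5·6+1·2=32≤35, objective 62.
(p,q)=(5,3): 1·5+2·3=11≤11, 5·5+1·3=28≤35, objective 61.
(p,q)=(6,1): 1·6+2·1=8≤11, 5·6+1·1=31≤35, objective 55.
No feasible integer point exceeds 62.

62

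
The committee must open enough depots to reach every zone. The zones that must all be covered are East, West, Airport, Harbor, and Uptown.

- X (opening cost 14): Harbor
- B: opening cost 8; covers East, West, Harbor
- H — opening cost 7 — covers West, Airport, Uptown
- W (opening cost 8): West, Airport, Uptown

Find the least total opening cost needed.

This is an integer covering problem.
Choose B and H: together they cover East, West, Airport, Harbor, Uptown — every zone.
Total opening cost: 8 + 7 = 15.
No cover costs less than 15.

15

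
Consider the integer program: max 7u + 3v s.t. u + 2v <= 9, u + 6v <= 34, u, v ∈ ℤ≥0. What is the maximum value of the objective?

(u,v)=(9,0): 1·9+2·0=9≤9, 1·9+6·0=9≤34, objective 63.
(u,v)=(8,0): 1·8+2·0=8≤9, 1·8+6·0=8≤34, objective 56.
Maximum is 63 at (u,v)=(9,0).

63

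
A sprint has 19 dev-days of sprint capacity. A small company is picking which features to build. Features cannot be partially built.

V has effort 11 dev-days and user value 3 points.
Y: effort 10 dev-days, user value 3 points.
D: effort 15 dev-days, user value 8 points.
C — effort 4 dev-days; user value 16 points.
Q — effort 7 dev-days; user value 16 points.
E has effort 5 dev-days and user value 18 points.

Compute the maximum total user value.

Allowing fractional choices, the relaxed optimum would be about 51.6, but features are indivisible.
C + Q + E: effort 4 + 7 + 5 = 16 ≤ 19, user value 16 + 16 + 18 = 50.
Y + C + E: effort 10 + 4 + 5 = 19 ≤ 19, user value 3 + 16 + 18 = 37.
Best is C, Q, and E with total user value 50.

50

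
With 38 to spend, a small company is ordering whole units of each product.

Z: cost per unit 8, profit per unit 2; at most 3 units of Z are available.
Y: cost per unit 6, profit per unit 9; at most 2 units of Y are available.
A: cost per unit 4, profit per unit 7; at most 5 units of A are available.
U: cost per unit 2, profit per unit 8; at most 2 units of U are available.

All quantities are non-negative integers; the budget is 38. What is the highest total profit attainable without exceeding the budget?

69

Take 2×Y, 5×A, and 2×U: cost 36 ≤ 38, profit 2·9 + 5·7 + 2·8 = 69.
U has the best ratio (8/2) and is taken to its limit of 2; remaining capacity is filled optimally with the others.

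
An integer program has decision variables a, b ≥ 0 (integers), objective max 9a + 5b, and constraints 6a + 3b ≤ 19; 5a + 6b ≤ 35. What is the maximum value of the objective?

The continuous relaxation peaks at (0.429, 5.48) with value 31.24; rounding to a feasible lattice point costs some objective.
(a,b)=(1,4): 6·1+3·4=18≤19, 5·1+6·4=29≤35, objective 29.
(a,b)=(0,5): 6·0+3·5=15≤19, 5·0+6·5=30≤35, objective 25.
(a,b)=(1,3): 6·1+3·3=15≤19, 5·1+6·3=23≤35, objective 24.
Maximum is 29 at (a,b)=(1,4).

29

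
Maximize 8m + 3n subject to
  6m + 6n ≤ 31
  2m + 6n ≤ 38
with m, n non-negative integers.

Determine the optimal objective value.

Relaxing integrality, the LP optimum is 41.33 at (m,n) = (5.17, 0), which is not an integer point.
(m,n)=(5,0): 6·5+6·0=30≤31, 2·5+6·0=10≤38, objective 40.
(m,n)=(4,1): 6·4+6·1=30≤31, 2·4+6·1=14≤38, objective 35.
(m,n)=(4,0): 6·4+6·0=24≤31, 2·4+6·0=8≤38, objective 32.
No feasible integer point exceeds 40.

40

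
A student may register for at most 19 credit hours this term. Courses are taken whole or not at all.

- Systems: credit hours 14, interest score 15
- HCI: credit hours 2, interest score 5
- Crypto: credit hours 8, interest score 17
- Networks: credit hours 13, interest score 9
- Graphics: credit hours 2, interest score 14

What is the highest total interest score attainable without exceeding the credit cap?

Allowing fractional choices, the relaxed optimum would be about 43.5, but courses are indivisible.
HCI + Crypto + Graphics: credit hours 2 + 8 + 2 = 12 ≤ 19, interest score 5 + 17 + 14 = 36.
Crypto + Graphics: credit hours 8 + 2 = 10 ≤ 19, interest score 17 + 14 = 31.
Systems + HCI + Graphics: credit hours 14 + 2 + 2 = 18 ≤ 19, interest score 15 + 5 + 14 = 34.
Best is HCI, Crypto, and Graphics with total interest score 36.

36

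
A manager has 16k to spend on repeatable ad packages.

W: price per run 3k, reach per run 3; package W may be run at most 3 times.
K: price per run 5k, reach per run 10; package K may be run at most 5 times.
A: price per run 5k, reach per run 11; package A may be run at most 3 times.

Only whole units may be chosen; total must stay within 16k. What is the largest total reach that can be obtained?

Take 3×A: price 15 ≤ 16, reach 3·11 = 33.
A has the best ratio (11/5) and is taken to its limit of 3; remaining capacity is filled optimally with the others.

33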